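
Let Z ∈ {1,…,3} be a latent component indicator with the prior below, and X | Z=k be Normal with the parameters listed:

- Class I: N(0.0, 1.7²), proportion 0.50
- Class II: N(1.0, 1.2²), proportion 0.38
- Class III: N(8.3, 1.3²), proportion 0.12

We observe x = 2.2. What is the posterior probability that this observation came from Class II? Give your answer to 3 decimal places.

P(component k | x) = π_k·f_k(x) / marginal(x), where marginal(x) = Σ_j π_j·f_j(x).
Normal densities:
  L_I = (1/(1.7·√(2π)))·exp(−(2.2−0.0)²/(2·1.7²)) = 0.234672·exp(-0.83737) = 0.101577
  L_II = (1/(1.2·√(2π)))·exp(−(2.2−1.0)²/(2·1.2²)) = 0.332452·exp(-0.50000) = 0.201642
  L_III = (1/(1.3·√(2π)))·exp(−(2.2−8.3)²/(2·1.3²)) = 0.306879·exp(-11.00888) = 5.08011e-06
Unnormalised posteriors:
  π_I·L_I = 0.50 × 0.101577 = 0.0507886
  π_II·L_II = 0.38 × 0.201642 = 0.0766241
  π_III·L_III = 0.12 × 5.08011e-06 = 6.09613e-07
Evidence: 0.0507886 + 0.0766241 + 6.09613e-07 = 0.127413
So the posterior for Class II is 0.0766241 / 0.127413 ≈ 0.601.

0.601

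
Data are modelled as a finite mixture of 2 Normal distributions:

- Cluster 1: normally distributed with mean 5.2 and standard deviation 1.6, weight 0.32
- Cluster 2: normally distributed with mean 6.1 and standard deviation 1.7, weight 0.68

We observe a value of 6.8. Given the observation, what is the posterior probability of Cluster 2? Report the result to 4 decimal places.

0.7518

The responsibility of component k is π_k f_k(x) divided by Σ_j π_j f_j(x).
Evaluate each component's likelihood at the observed value:
  p_1 = 0.151232
  p_2 = 0.215598
Prior × likelihood for each component:
  π_1·p_1 = 0.32 × 0.151232 = 0.0483941
  π_2·p_2 = 0.68 × 0.215598 = 0.146606
Normaliser: 0.0483941 + 0.146606 = 0.195
So the posterior for Cluster 2 is 0.146606 / 0.195 ≈ 0.7518.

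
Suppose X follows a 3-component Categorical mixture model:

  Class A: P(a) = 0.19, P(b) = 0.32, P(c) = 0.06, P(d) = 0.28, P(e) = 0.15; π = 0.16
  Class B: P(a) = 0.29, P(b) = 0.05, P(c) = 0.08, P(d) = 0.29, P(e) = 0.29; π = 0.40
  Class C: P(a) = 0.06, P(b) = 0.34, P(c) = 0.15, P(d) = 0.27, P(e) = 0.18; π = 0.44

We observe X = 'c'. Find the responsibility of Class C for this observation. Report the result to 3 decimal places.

0.613

Apply Bayes' rule: the posterior for each component is proportional to its prior times its likelihood at x.
Categorical probabilities:
  f_A = 0.06
  f_B = 0.08
  f_C = 0.15
Unnormalised posteriors:
  π_A·f_A = 0.16 × 0.06 = 0.0096
  π_B·f_B = 0.40 × 0.08 = 0.032
  π_C·f_C = 0.44 × 0.15 = 0.066
Marginal: 0.0096 + 0.032 + 0.066 = 0.1076
So the posterior for Class C is 0.066 / 0.1076 ≈ 0.613.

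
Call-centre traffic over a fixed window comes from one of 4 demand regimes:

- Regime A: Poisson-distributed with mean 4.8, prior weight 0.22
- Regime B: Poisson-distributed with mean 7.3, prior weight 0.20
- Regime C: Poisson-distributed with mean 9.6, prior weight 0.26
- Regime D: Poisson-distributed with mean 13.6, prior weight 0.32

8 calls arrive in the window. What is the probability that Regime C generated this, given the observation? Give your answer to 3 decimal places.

Apply Bayes' rule: the posterior for each component is proportional to its prior times its likelihood at x.
Poisson probabilities:
  L_A = 0.057517
  L_B = 0.135118
  L_C = 0.121178
  L_D = 0.0360069
Unnormalised posteriors:
  P(Z=A)·L_A = 0.22 × 0.057517 = 0.0126537
  P(Z=B)·L_B = 0.20 × 0.135118 = 0.0270236
  P(Z=C)·L_C = 0.26 × 0.121178 = 0.0315062
  P(Z=D)·L_D = 0.32 × 0.0360069 = 0.0115222
Marginal: 0.0126537 + 0.0270236 + 0.0315062 + 0.0115222 = 0.0827057
Responsibility of Regime C: 0.0315062 / 0.0827057 ≈ 0.381

0.381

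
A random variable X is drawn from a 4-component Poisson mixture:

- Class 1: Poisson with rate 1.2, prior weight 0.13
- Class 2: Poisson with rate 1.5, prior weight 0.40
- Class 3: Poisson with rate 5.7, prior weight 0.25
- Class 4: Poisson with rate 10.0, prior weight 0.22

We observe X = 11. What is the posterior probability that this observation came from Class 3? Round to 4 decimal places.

Posterior ∝ prior × likelihood, so P(k | x) ∝ P(Z=k) f_k(x); normalise over all components.
Evaluate each component's likelihood at the observed value:
  L_1 = 5.60641e-08
  L_2 = 4.83511e-07
  L_3 = 0.0172977
  L_4 = 0.113736
Unnormalised posteriors:
  P(Z=1)·L_1 = 0.13 × 5.60641e-08 = 7.28833e-09
  P(Z=2)·L_2 = 0.40 × 4.83511e-07 = 1.93404e-07
  P(Z=3)·L_3 = 0.25 × 0.0172977 = 0.00432443
  P(Z=4)·L_4 = 0.22 × 0.113736 = 0.025022
Normaliser: 7.28833e-09 + 1.93404e-07 + 0.00432443 + 0.025022 = 0.0293466
P(Class 3 | the observation) = 0.00432443 / 0.0293466 ≈ 0.1474

0.1474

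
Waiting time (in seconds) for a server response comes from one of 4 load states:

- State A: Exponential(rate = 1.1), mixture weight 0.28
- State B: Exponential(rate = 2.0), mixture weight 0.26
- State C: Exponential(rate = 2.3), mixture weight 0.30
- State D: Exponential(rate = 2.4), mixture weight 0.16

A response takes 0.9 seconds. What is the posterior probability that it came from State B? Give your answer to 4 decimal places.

P(component k | x) = w_k·f_k(x) / marginal(x), where marginal(x) = Σ_j w_j·f_j(x).
Component likelihoods at x = 0.9 seconds:
  f_A = 0.408734
  f_B = 0.330598
  f_C = 0.290227
  f_D = 0.27678
Multiply by the mixture weights:
  w_A·f_A = 0.28 × 0.408734 = 0.114446
  w_B·f_B = 0.26 × 0.330598 = 0.0859554
  w_C·f_C = 0.30 × 0.290227 = 0.0870682
  w_D·f_D = 0.16 × 0.27678 = 0.0442848
Marginal: 0.114446 + 0.0859554 + 0.0870682 + 0.0442848 = 0.331754
P(State B | the observation) = 0.0859554 / 0.331754 ≈ 0.2591

0.2591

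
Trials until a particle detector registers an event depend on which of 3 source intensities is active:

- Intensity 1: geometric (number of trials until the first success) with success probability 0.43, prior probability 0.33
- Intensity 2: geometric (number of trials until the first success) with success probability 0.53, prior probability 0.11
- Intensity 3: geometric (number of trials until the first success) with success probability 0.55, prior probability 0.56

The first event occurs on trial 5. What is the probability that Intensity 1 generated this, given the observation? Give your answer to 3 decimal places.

Posterior ∝ prior × likelihood, so P(k | x) ∝ P(Z=k) f_k(x); normalise over all components.
Evaluate each component's likelihood at the observed value:
  f_1 = 0.43·(1−0.43)^4 = 0.43·0.10556 = 0.0453908
  f_2 = 0.53·(1−0.53)^4 = 0.53·0.0487968 = 0.0258623
  f_3 = 0.55·(1−0.55)^4 = 0.55·0.0410062 = 0.0225534
Prior × likelihood for each component:
  P(Z=1)·f_1 = 0.33 × 0.0453908 = 0.014979
  P(Z=2)·f_2 = 0.11 × 0.0258623 = 0.00284485
  P(Z=3)·f_3 = 0.56 × 0.0225534 = 0.0126299
Evidence: 0.014979 + 0.00284485 + 0.0126299 = 0.0304537
P(Intensity 1 | the observation) ≈ 0.492

0.492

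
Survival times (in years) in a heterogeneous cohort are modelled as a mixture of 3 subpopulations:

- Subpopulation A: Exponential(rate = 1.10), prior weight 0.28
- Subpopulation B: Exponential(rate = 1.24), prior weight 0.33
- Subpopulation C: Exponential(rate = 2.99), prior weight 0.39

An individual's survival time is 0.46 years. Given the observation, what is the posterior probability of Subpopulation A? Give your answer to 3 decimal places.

0.261

P(component k | x) = π_k·f_k(x) / marginal(x), where marginal(x) = Σ_j π_j·f_j(x).
Exponential densities:
  p_A = 0.663193
  p_B = 0.700971
  p_C = 0.755688
Unnormalised posteriors:
  π_A·p_A = 0.28 × 0.663193 = 0.185694
  π_B·p_B = 0.33 × 0.700971 = 0.23132
  π_C·p_C = 0.39 × 0.755688 = 0.294718
Marginal: 0.185694 + 0.23132 + 0.294718 = 0.711733
P(Subpopulation A | the observation) = 0.185694 / 0.711733 ≈ 0.261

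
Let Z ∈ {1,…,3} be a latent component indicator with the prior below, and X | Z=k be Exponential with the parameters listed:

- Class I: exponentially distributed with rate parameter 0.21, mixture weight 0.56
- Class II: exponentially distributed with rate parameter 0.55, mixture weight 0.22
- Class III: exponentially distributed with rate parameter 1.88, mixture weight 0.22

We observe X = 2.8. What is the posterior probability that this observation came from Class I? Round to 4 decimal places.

0.6994

Posterior ∝ prior × likelihood, so P(k | x) ∝ π_k f_k(x); normalise over all components.
Component likelihoods at x = 2.8:
  f_I = 0.116642
  f_II = 0.11791
  f_III = 0.00972818
Weight by the priors:
  π_I·f_I = 0.56 × 0.116642 = 0.0653194
  π_II·f_II = 0.22 × 0.11791 = 0.0259401
  π_III·f_III = 0.22 × 0.00972818 = 0.0021402
Evidence: 0.0653194 + 0.0259401 + 0.0021402 = 0.0933997
So the posterior for Class I is 0.0653194 / 0.0933997 ≈ 0.6994.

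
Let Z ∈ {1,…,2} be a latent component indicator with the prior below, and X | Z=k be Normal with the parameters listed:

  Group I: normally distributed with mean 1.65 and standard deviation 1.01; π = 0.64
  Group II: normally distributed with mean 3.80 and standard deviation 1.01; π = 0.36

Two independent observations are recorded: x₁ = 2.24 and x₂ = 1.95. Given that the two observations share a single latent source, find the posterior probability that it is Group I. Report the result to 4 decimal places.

Posterior ∝ prior × likelihood, so P(k | x) ∝ π_k f_k(x); normalise over all components.
Since both observations come from the same component, the likelihood for component k is f_k(x₁)·f_k(x₂).
  p_I = [0.333034] × [0.377947] = 0.125869
  p_II = [0.119826] × [0.0737982] = 0.00884296
Unnormalised posteriors:
  π_I·p_I = 0.64 × 0.125869 = 0.0805563
  π_II·p_II = 0.36 × 0.00884296 = 0.00318347
Normaliser: 0.0805563 + 0.00318347 = 0.0837398
Responsibility of Group I: 0.0805563 / 0.0837398 ≈ 0.9620

0.9620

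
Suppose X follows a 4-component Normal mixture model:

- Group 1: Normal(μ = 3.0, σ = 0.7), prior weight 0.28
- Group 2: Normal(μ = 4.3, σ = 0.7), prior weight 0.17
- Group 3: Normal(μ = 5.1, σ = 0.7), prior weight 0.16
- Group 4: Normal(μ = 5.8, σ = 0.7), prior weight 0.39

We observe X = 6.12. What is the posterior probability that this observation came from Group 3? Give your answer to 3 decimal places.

Posterior ∝ prior × likelihood, so P(k | x) ∝ π_k f_k(x); normalise over all components.
Component likelihoods at x = 6.12:
  p_1 = 2.76655e-05
  p_2 = 0.0194042
  p_3 = 0.197129
  p_4 = 0.513373
Weight by the priors:
  π_1·p_1 = 0.28 × 2.76655e-05 = 7.74634e-06
  π_2·p_2 = 0.17 × 0.0194042 = 0.00329872
  π_3·p_3 = 0.16 × 0.197129 = 0.0315407
  π_4·p_4 = 0.39 × 0.513373 = 0.200215
Marginal: 7.74634e-06 + 0.00329872 + 0.0315407 + 0.200215 = 0.235062
P(Group 3 | 6.12) = 0.0315407 / 0.235062 ≈ 0.134

0.134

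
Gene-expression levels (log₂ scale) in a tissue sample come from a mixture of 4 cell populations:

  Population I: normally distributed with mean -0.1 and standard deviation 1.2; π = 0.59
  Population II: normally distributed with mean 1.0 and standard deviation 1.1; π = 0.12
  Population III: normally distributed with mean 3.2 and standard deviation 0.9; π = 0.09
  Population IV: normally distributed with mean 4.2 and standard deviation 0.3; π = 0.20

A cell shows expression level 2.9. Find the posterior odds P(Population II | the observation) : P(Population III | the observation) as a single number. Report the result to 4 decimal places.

0.2595

Since P(k|x) ∝ π_k f_k(x), the posterior odds are π_i f_i(x) / (π_j f_j(x)).
Evaluate each component's likelihood at the observed value:
  L_I = (1/(1.2·√(2π)))·exp(−(2.9−-0.1)²/(2·1.2²)) = 0.332452·exp(-3.12500) = 0.0146069
  L_II = (1/(1.1·√(2π)))·exp(−(2.9−1.0)²/(2·1.1²)) = 0.362675·exp(-1.49174) = 0.0815952
  L_III = (1/(0.9·√(2π)))·exp(−(2.9−3.2)²/(2·0.9²)) = 0.443269·exp(-0.05556) = 0.419315
  L_IV = (1/(0.3·√(2π)))·exp(−(2.9−4.2)²/(2·0.3²)) = 1.329808·exp(-9.38889) = 0.000111236
Odds = (0.12/0.09) × (0.0815952/0.419315) = 1.33333 × 0.194592 ≈ 0.2595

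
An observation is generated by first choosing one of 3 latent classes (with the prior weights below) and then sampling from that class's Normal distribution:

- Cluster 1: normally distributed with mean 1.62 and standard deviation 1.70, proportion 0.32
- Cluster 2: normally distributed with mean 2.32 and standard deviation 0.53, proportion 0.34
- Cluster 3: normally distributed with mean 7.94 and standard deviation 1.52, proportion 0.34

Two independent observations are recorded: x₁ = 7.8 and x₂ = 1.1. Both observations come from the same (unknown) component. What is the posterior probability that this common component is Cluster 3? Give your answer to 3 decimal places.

0.040

The responsibility of component k is P(Z=k) f_k(x) divided by Σ_j P(Z=j) f_j(x).
Since both observations come from the same component, the likelihood for component k is f_k(x₁)·f_k(x₂).
  L_1 = [0.000316797] × [0.223946] = 7.09456e-05
  L_2 = [4.59094e-24] × [0.0532157] = 2.4431e-25
  L_3 = [0.261351] × [1.05156e-05] = 2.74827e-06
Unnormalised posteriors:
  P(Z=1)·L_1 = 0.32 × 7.09456e-05 = 2.27026e-05
  P(Z=2)·L_2 = 0.34 × 2.4431e-25 = 8.30654e-26
  P(Z=3)·L_3 = 0.34 × 2.74827e-06 = 9.34411e-07
Denominator: 2.27026e-05 + 8.30654e-26 + 9.34411e-07 = 2.3637e-05
So the posterior for Cluster 3 is 9.34411e-07 / 2.3637e-05 ≈ 0.040.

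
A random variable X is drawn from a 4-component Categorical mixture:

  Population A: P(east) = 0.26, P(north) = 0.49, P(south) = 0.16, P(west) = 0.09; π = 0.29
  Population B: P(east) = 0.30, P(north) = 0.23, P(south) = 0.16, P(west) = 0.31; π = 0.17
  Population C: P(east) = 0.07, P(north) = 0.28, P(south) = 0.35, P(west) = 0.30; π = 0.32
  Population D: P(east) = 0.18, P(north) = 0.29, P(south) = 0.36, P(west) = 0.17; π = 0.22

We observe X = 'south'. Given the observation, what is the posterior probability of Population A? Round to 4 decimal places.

The responsibility of component k is P(Z=k) f_k(x) divided by Σ_j P(Z=j) f_j(x).
Evaluate each component's likelihood at the observed value:
  f_A = 0.16
  f_B = 0.16
  f_C = 0.35
  f_D = 0.36
Weight by the priors:
  P(Z=A)·f_A = 0.29 × 0.16 = 0.0464
  P(Z=B)·f_B = 0.17 × 0.16 = 0.0272
  P(Z=C)·f_C = 0.32 × 0.35 = 0.112
  P(Z=D)·f_D = 0.22 × 0.36 = 0.0792
Sum: 0.0464 + 0.0272 + 0.112 + 0.0792 = 0.2648
So the posterior for Population A is 0.0464 / 0.2648 ≈ 0.1752.

0.1752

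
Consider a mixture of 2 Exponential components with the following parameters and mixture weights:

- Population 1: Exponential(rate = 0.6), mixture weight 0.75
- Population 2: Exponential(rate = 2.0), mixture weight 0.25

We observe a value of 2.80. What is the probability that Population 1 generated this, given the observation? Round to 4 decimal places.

0.9784

By Bayes' theorem, P(k | x) = w_k f_k(x) / Σ_j w_j f_j(x).
Exponential densities:
  f_1 = 0.6·e^(−0.6·2.80) = 0.6·e^(−1.6800) = 0.111824
  f_2 = 2.0·e^(−2.0·2.80) = 2.0·e^(−5.6000) = 0.00739573
Unnormalised posteriors:
  w_1·f_1 = 0.75 × 0.111824 = 0.0838683
  w_2·f_2 = 0.25 × 0.00739573 = 0.00184893
Sum: 0.0838683 + 0.00184893 = 0.0857172
P(Population 1 | data) = 0.0838683 / 0.0857172 ≈ 0.9784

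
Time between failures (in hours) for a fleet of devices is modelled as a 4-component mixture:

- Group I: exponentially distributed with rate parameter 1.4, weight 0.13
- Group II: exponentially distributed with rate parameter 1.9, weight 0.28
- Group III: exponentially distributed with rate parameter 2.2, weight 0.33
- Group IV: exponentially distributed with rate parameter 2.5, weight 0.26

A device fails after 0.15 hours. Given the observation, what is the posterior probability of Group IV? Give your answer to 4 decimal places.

0.2946

The responsibility of component k is w_k f_k(x) divided by Σ_j w_j f_j(x).
Exponential densities:
  f_I = 1.13482
  f_II = 1.42883
  f_III = 1.58163
  f_IV = 1.71822
Multiply by the mixture weights:
  w_I·f_I = 0.13 × 1.13482 = 0.147526
  w_II·f_II = 0.28 × 1.42883 = 0.400072
  w_III·f_III = 0.33 × 1.58163 = 0.521939
  w_IV·f_IV = 0.26 × 1.71822 = 0.446738
Marginal: 0.147526 + 0.400072 + 0.521939 + 0.446738 = 1.51627
P(Group IV | 0.15 hours) = 0.446738 / 1.51627 ≈ 0.2946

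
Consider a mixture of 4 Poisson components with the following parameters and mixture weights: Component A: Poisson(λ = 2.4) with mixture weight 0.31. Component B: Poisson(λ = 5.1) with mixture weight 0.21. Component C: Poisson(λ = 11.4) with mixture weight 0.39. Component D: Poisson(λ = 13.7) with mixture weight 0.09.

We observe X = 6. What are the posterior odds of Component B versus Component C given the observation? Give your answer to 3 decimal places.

Since P(k|x) ∝ π_k f_k(x), the posterior odds are π_i f_i(x) / (π_j f_j(x)).
Poisson probabilities:
  f_A = 0.0240784
  f_B = 0.149
  f_C = 0.0341303
  f_D = 0.0103076
Odds = (0.21/0.39) × (0.149/0.0341303) = 0.538462 × 4.36563 ≈ 2.351

2.351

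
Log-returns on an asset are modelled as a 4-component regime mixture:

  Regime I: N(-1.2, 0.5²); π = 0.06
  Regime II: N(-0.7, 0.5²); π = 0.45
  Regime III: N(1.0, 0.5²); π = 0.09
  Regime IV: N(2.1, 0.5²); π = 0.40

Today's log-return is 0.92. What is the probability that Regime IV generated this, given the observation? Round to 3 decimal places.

0.213

Posterior ∝ prior × likelihood, so P(k | x) ∝ P(Z=k) f_k(x); normalise over all components.
Normal densities:
  L_I = 9.95758e-05
  L_II = 0.00419194
  L_III = 0.787737
  L_IV = 0.0492625
Multiply by the mixture weights:
  P(Z=I)·L_I = 0.06 × 9.95758e-05 = 5.97455e-06
  P(Z=II)·L_II = 0.45 × 0.00419194 = 0.00188637
  P(Z=III)·L_III = 0.09 × 0.787737 = 0.0708963
  P(Z=IV)·L_IV = 0.40 × 0.0492625 = 0.019705
Denominator: 5.97455e-06 + 0.00188637 + 0.0708963 + 0.019705 = 0.0924937
P(Regime IV | data) ≈ 0.213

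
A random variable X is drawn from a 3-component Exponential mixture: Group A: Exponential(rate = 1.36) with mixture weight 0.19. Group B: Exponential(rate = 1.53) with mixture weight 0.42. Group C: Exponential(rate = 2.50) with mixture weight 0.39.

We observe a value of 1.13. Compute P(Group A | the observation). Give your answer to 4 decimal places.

Apply Bayes' rule: the posterior for each component is proportional to its prior times its likelihood at x.
Exponential densities:
  L_A = 0.292493
  L_B = 0.271544
  L_C = 0.148272
Prior × likelihood for each component:
  w_A·L_A = 0.19 × 0.292493 = 0.0555736
  w_B·L_B = 0.42 × 0.271544 = 0.114048
  w_C·L_C = 0.39 × 0.148272 = 0.0578259
Denominator: 0.0555736 + 0.114048 + 0.0578259 = 0.227448
So the posterior for Group A is 0.0555736 / 0.227448 ≈ 0.2443.

0.2443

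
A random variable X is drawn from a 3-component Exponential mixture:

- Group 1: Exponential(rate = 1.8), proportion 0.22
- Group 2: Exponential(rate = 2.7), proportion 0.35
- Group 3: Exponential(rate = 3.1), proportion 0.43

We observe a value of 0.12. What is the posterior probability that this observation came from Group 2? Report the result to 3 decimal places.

By Bayes' theorem, P(k | x) = P(Z=k) f_k(x) / Σ_j P(Z=j) f_j(x).
Component likelihoods at x = 0.12:
  L_1 = 1.45032
  L_2 = 1.95278
  L_3 = 2.137
Multiply by the mixture weights:
  P(Z=1)·L_1 = 0.22 × 1.45032 = 0.319071
  P(Z=2)·L_2 = 0.35 × 1.95278 = 0.683471
  P(Z=3)·L_3 = 0.43 × 2.137 = 0.918909
Marginal: 0.319071 + 0.683471 + 0.918909 = 1.92145
P(Group 2 | data) = 0.683471 / 1.92145 ≈ 0.356

0.356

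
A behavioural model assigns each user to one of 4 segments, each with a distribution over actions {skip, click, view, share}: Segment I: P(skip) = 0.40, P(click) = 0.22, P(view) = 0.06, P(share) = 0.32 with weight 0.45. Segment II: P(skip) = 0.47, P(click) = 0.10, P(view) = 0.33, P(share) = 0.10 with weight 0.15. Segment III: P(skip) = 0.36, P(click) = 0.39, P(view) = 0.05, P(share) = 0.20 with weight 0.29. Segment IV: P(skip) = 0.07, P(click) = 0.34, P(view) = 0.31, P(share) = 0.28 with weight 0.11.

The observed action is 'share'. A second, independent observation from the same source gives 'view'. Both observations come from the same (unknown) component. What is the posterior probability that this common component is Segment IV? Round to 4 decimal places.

0.3667

The responsibility of component k is w_k f_k(x) divided by Σ_j w_j f_j(x).
Since both observations come from the same component, the likelihood for component k is f_k(x₁)·f_k(x₂).
  p_I = [P(share | comp) = 0.32] × [0.06] = 0.0192
  p_II = [P(share | comp) = 0.10] × [0.33] = 0.033
  p_III = [P(share | comp) = 0.20] × [0.05] = 0.01
  p_IV = [P(share | comp) = 0.28] × [0.31] = 0.0868
Weight by the priors:
  w_I·p_I = 0.45 × 0.0192 = 0.00864
  w_II·p_II = 0.15 × 0.033 = 0.00495
  w_III·p_III = 0.29 × 0.01 = 0.0029
  w_IV·p_IV = 0.11 × 0.0868 = 0.009548
Sum: 0.00864 + 0.00495 + 0.0029 + 0.009548 = 0.026038
Responsibility of Segment IV: 0.009548 / 0.026038 ≈ 0.3667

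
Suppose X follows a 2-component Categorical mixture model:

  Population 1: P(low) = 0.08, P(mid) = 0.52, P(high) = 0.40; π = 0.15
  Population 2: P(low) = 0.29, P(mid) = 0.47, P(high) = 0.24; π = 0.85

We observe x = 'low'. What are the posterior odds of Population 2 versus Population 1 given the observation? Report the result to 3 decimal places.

20.542

Only the two components matter; the odds are (π_i f_i(x)) / (π_j f_j(x)).
Component likelihoods at x = 'low':
  L_1 = P(low | comp) = 0.08
  L_2 = P(low | comp) = 0.29
Posterior odds = (π_2·L_2) / (π_1·L_1) = (0.85·0.29) / (0.15·0.08) = 0.2465 / 0.012 ≈ 20.542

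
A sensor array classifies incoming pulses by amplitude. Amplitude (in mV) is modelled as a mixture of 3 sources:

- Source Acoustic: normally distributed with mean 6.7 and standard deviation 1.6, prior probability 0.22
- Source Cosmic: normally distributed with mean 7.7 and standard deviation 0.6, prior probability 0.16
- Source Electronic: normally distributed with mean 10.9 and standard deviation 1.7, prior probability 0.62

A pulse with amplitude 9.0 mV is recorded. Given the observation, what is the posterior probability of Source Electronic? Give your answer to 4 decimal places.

0.7240

Apply Bayes' rule: the posterior for each component is proportional to its prior times its likelihood at x.
Evaluate each component's likelihood at the observed value:
  p_Acoustic = (1/(1.6·√(2π)))·exp(−(9.0−6.7)²/(2·1.6²)) = 0.249339·exp(-1.03320) = 0.0887311
  p_Cosmic = (1/(0.6·√(2π)))·exp(−(9.0−7.7)²/(2·0.6²)) = 0.664904·exp(-2.34722) = 0.0635877
  p_Electronic = (1/(1.7·√(2π)))·exp(−(9.0−10.9)²/(2·1.7²)) = 0.234672·exp(-0.62457) = 0.125665
Unnormalised posteriors:
  π_Acoustic·p_Acoustic = 0.22 × 0.0887311 = 0.0195208
  π_Cosmic·p_Cosmic = 0.16 × 0.0635877 = 0.010174
  π_Electronic·p_Electronic = 0.62 × 0.125665 = 0.0779124
Normaliser: 0.0195208 + 0.010174 + 0.0779124 = 0.107607
Responsibility of Source Electronic: 0.0779124 / 0.107607 ≈ 0.7240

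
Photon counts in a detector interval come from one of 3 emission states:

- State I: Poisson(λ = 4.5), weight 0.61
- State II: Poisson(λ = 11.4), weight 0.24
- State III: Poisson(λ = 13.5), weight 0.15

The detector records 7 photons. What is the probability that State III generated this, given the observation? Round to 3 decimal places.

0.050

The responsibility of component k is w_k f_k(x) divided by Σ_j w_j f_j(x).
Poisson probabilities:
  p_I = e^(−4.5)·4.5^7/7! = 0.0823629
  p_II = e^(−11.4)·11.4^7/7! = 0.0555836
  p_III = e^(−13.5)·13.5^7/7! = 0.0222295
Prior × likelihood for each component:
  w_I·p_I = 0.61 × 0.0823629 = 0.0502414
  w_II·p_II = 0.24 × 0.0555836 = 0.0133401
  w_III·p_III = 0.15 × 0.0222295 = 0.00333443
Denominator: 0.0502414 + 0.0133401 + 0.00333443 = 0.0669159
So the posterior for State III is 0.00333443 / 0.0669159 ≈ 0.050.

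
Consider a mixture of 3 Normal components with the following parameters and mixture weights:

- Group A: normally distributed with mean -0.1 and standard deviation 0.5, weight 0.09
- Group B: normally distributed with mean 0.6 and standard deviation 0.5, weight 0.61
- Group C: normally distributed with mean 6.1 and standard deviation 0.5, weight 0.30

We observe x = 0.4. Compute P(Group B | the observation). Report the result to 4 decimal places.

The responsibility of component k is w_k f_k(x) divided by Σ_j w_j f_j(x).
Evaluate each component's likelihood at the observed value:
  p_A = 0.483941
  p_B = 0.73654
  p_C = 4.80269e-29
Prior × likelihood for each component:
  w_A·p_A = 0.09 × 0.483941 = 0.0435547
  w_B·p_B = 0.61 × 0.73654 = 0.44929
  w_C·p_C = 0.30 × 4.80269e-29 = 1.44081e-29
Normaliser: 0.0435547 + 0.44929 + 1.44081e-29 = 0.492844
P(Group B | data) = 0.44929 / 0.492844 ≈ 0.9116

0.9116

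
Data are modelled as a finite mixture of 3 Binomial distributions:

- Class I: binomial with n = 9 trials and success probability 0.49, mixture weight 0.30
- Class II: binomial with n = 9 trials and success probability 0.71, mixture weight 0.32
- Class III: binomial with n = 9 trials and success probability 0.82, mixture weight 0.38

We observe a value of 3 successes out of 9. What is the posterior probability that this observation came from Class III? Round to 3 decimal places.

0.010

Apply Bayes' rule: the posterior for each component is proportional to its prior times its likelihood at x.
Evaluate each component's likelihood at the observed value:
  f_I = C(9,3)·0.49^3·0.51^6 = 84·0.117649·0.0175963 = 0.173896
  f_II = C(9,3)·0.71^3·0.29^6 = 84·0.357911·0.000594823 = 0.0178831
  f_III = C(9,3)·0.82^3·0.18^6 = 84·0.551368·3.40122e-05 = 0.00157527
Weight by the priors:
  π_I·f_I = 0.30 × 0.173896 = 0.0521687
  π_II·f_II = 0.32 × 0.0178831 = 0.00572259
  π_III·f_III = 0.38 × 0.00157527 = 0.000598604
Marginal: 0.0521687 + 0.00572259 + 0.000598604 = 0.0584899
So the posterior for Class III is 0.000598604 / 0.0584899 ≈ 0.010.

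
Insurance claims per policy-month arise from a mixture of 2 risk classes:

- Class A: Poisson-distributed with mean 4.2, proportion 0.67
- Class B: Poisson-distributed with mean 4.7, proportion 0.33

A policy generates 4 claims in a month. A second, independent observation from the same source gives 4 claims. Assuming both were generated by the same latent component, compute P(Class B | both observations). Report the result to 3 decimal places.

0.308

Posterior ∝ prior × likelihood, so P(k | x) ∝ π_k f_k(x); normalise over all components.
Since both observations come from the same component, the likelihood for component k is f_k(x₁)·f_k(x₂).
  L_A = [0.194424] × [0.194424] = 0.0378006
  L_B = [0.184925] × [0.184925] = 0.0341973
Unnormalised posteriors:
  π_A·L_A = 0.67 × 0.0378006 = 0.0253264
  π_B·L_B = 0.33 × 0.0341973 = 0.0112851
Marginal: 0.0253264 + 0.0112851 = 0.0366115
Responsibility of Class B: 0.0112851 / 0.0366115 ≈ 0.308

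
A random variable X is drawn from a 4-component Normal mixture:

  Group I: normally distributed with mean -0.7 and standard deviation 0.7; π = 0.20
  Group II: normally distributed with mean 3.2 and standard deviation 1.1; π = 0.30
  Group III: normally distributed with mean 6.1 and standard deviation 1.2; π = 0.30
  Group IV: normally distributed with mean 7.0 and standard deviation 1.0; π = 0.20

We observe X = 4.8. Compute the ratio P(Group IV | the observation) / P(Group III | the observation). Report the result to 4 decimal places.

The posterior odds equal the prior odds times the likelihood ratio: (P(Z=i)/P(Z=j))·(f_i(x)/f_j(x)).
Normal densities:
  p_I = (1/(0.7·√(2π)))·exp(−(4.8−-0.7)²/(2·0.7²)) = 0.569918·exp(-30.86735) = 2.24024e-14
  p_II = (1/(1.1·√(2π)))·exp(−(4.8−3.2)²/(2·1.1²)) = 0.362675·exp(-1.05785) = 0.125921
  p_III = (1/(1.2·√(2π)))·exp(−(4.8−6.1)²/(2·1.2²)) = 0.332452·exp(-0.58681) = 0.184877
  p_IV = (1/(1.0·√(2π)))·exp(−(4.8−7.0)²/(2·1.0²)) = 0.398942·exp(-2.42000) = 0.0354746
Odds = (0.20/0.30) × (0.0354746/0.184877) = 0.666667 × 0.191882 ≈ 0.1279

0.1279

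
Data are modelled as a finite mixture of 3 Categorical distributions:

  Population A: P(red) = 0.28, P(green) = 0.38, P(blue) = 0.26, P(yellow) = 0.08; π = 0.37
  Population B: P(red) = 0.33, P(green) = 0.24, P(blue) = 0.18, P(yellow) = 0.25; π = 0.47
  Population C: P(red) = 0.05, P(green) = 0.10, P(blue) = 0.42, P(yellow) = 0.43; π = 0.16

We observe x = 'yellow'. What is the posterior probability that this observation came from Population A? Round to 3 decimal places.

0.137

P(component k | x) = π_k·f_k(x) / marginal(x), where marginal(x) = Σ_j π_j·f_j(x).
Evaluate each component's likelihood at the observed value:
  L_A = 0.08
  L_B = 0.25
  L_C = 0.43
Weight by the priors:
  π_A·L_A = 0.37 × 0.08 = 0.0296
  π_B·L_B = 0.47 × 0.25 = 0.1175
  π_C·L_C = 0.16 × 0.43 = 0.0688
Sum: 0.0296 + 0.1175 + 0.0688 = 0.2159
P(Population A | x) ≈ 0.137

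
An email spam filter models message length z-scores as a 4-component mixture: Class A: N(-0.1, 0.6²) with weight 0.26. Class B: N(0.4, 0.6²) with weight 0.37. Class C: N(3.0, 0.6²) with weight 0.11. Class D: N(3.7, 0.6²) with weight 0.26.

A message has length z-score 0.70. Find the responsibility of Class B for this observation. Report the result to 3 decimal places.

Apply Bayes' rule: the posterior for each component is proportional to its prior times its likelihood at x.
Component likelihoods at x = 0.70:
  f_A = (1/(0.6·√(2π)))·exp(−(0.70−-0.1)²/(2·0.6²)) = 0.664904·exp(-0.88889) = 0.27335
  f_B = (1/(0.6·√(2π)))·exp(−(0.70−0.4)²/(2·0.6²)) = 0.664904·exp(-0.12500) = 0.586776
  f_C = (1/(0.6·√(2π)))·exp(−(0.70−3.0)²/(2·0.6²)) = 0.664904·exp(-7.34722) = 0.000428451
  f_D = (1/(0.6·√(2π)))·exp(−(0.70−3.7)²/(2·0.6²)) = 0.664904·exp(-12.50000) = 2.47787e-06
Multiply by the mixture weights:
  π_A·f_A = 0.26 × 0.27335 = 0.071071
  π_B·f_B = 0.37 × 0.586776 = 0.217107
  π_C·f_C = 0.11 × 0.000428451 = 4.71296e-05
  π_D·f_D = 0.26 × 2.47787e-06 = 6.44245e-07
Evidence: 0.071071 + 0.217107 + 4.71296e-05 + 6.44245e-07 = 0.288226
P(Class B | data) ≈ 0.753

0.753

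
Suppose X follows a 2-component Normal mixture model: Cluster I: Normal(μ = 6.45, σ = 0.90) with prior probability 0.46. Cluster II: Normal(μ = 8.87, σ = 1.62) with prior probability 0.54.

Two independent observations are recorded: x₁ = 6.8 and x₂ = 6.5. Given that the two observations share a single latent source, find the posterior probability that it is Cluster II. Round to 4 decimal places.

0.0560

Posterior ∝ prior × likelihood, so P(k | x) ∝ w_k f_k(x); normalise over all components.
Since both observations come from the same component, the likelihood for component k is f_k(x₁)·f_k(x₂).
  p_I = [0.410986] × [0.442586] = 0.181897
  p_II = [0.108857] × [0.0844585] = 0.00919388
Prior × likelihood for each component:
  w_I·p_I = 0.46 × 0.181897 = 0.0836725
  w_II·p_II = 0.54 × 0.00919388 = 0.00496469
Evidence: 0.0836725 + 0.00496469 = 0.0886372
So the posterior for Cluster II is 0.00496469 / 0.0886372 ≈ 0.0560.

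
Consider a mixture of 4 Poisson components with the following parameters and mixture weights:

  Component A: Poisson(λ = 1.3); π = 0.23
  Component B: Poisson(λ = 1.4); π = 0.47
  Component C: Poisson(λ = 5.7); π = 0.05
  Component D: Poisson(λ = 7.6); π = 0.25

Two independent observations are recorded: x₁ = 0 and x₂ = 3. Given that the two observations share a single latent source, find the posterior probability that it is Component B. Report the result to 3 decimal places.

0.676

Posterior ∝ prior × likelihood, so P(k | x) ∝ π_k f_k(x); normalise over all components.
Since both observations come from the same component, the likelihood for component k is f_k(x₁)·f_k(x₂).
  L_A = [0.272532] × [0.0997921] = 0.0271965
  L_B = [0.246597] × [0.112777] = 0.0278105
  L_C = [0.00334597] × [0.103275] = 0.000345554
  L_D = [0.000500451] × [0.0366144] = 1.83237e-05
Multiply by the mixture weights:
  π_A·L_A = 0.23 × 0.0271965 = 0.0062552
  π_B·L_B = 0.47 × 0.0278105 = 0.0130709
  π_C·L_C = 0.05 × 0.000345554 = 1.72777e-05
  π_D·L_D = 0.25 × 1.83237e-05 = 4.58093e-06
Normaliser: 0.0062552 + 0.0130709 + 1.72777e-05 + 4.58093e-06 = 0.019348
Responsibility of Component B: 0.0130709 / 0.019348 ≈ 0.676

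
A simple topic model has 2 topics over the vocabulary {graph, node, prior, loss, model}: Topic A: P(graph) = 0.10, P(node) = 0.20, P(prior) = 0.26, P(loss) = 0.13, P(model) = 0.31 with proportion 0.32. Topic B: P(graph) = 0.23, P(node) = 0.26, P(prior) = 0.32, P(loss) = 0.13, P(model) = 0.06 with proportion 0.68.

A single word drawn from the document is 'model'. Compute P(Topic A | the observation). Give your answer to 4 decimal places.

0.7086

Posterior ∝ prior × likelihood, so P(k | x) ∝ π_k f_k(x); normalise over all components.
Component likelihoods at x = 'model':
  p_A = 0.31
  p_B = 0.06
Prior × likelihood for each component:
  π_A·p_A = 0.32 × 0.31 = 0.0992
  π_B·p_B = 0.68 × 0.06 = 0.0408
Sum: 0.0992 + 0.0408 = 0.14
Responsibility of Topic A: 0.0992 / 0.14 ≈ 0.7086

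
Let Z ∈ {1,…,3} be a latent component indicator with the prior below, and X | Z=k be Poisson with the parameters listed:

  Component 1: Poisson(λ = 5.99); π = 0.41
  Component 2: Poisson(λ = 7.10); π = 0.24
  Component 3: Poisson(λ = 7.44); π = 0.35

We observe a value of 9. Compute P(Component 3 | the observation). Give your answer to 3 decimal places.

The responsibility of component k is π_k f_k(x) divided by Σ_j π_j f_j(x).
Poisson probabilities:
  p_1 = 0.0684943
  p_2 = 0.104249
  p_3 = 0.113043
Weight by the priors:
  π_1·p_1 = 0.41 × 0.0684943 = 0.0280827
  π_2·p_2 = 0.24 × 0.104249 = 0.0250197
  π_3·p_3 = 0.35 × 0.113043 = 0.0395649
Sum: 0.0280827 + 0.0250197 + 0.0395649 = 0.0926673
So the posterior for Component 3 is 0.0395649 / 0.0926673 ≈ 0.427.

0.427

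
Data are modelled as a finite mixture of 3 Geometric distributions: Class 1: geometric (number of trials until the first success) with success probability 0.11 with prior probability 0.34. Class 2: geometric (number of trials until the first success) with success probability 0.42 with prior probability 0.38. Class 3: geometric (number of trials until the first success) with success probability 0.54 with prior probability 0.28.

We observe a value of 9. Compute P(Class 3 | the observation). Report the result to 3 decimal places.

0.018

By Bayes' theorem, P(k | x) = π_k f_k(x) / Σ_j π_j f_j(x).
Component likelihoods at x = 9:
  L_1 = 0.11·(1−0.11)^8 = 0.11·0.393659 = 0.0433025
  L_2 = 0.42·(1−0.42)^8 = 0.42·0.0128063 = 0.00537865
  L_3 = 0.54·(1−0.54)^8 = 0.54·0.00200476 = 0.00108257
Multiply by the mixture weights:
  π_1·L_1 = 0.34 × 0.0433025 = 0.0147228
  π_2·L_2 = 0.38 × 0.00537865 = 0.00204389
  π_3·L_3 = 0.28 × 0.00108257 = 0.00030312
Marginal: 0.0147228 + 0.00204389 + 0.00030312 = 0.0170698
Responsibility of Class 3: 0.00030312 / 0.0170698 ≈ 0.018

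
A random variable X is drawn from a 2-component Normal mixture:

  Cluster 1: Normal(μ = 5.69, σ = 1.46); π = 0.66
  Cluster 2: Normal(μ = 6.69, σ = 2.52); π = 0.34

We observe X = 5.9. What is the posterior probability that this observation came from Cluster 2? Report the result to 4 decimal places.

Apply Bayes' rule: the posterior for each component is proportional to its prior times its likelihood at x.
Component likelihoods at x = 5.9:
  L_1 = (1/(1.46·√(2π)))·exp(−(5.9−5.69)²/(2·1.46²)) = 0.273248·exp(-0.01034) = 0.270436
  L_2 = (1/(2.52·√(2π)))·exp(−(5.9−6.69)²/(2·2.52²)) = 0.158310·exp(-0.04914) = 0.150719
Multiply by the mixture weights:
  w_1·L_1 = 0.66 × 0.270436 = 0.178488
  w_2·L_2 = 0.34 × 0.150719 = 0.0512446
Sum: 0.178488 + 0.0512446 = 0.229732
P(Cluster 2 | x) = 0.0512446 / 0.229732 ≈ 0.2231

0.2231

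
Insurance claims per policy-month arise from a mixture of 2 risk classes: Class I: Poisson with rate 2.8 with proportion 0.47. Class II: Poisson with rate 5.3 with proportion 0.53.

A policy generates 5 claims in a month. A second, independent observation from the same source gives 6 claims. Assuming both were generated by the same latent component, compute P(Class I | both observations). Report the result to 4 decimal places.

Apply Bayes' rule: the posterior for each component is proportional to its prior times its likelihood at x.
Since both observations come from the same component, the likelihood for component k is f_k(x₁)·f_k(x₂).
  f_I = [0.0872136] × [0.0406997] = 0.00354957
  f_II = [0.173955] × [0.15366] = 0.02673
Unnormalised posteriors:
  P(Z=I)·f_I = 0.47 × 0.00354957 = 0.0016683
  P(Z=II)·f_II = 0.53 × 0.02673 = 0.0141669
Evidence: 0.0016683 + 0.0141669 = 0.0158352
P(Class I | data) ≈ 0.1054

0.1054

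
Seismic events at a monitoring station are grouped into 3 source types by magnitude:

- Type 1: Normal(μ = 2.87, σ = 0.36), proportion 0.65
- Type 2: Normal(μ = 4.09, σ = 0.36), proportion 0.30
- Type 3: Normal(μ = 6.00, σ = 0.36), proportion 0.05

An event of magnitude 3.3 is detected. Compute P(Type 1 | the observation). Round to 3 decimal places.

Apply Bayes' rule: the posterior for each component is proportional to its prior times its likelihood at x.
Component likelihoods at x = 3.3:
  p_1 = 0.543005
  p_2 = 0.0997508
  p_3 = 6.762e-13
Multiply by the mixture weights:
  P(Z=1)·p_1 = 0.65 × 0.543005 = 0.352953
  P(Z=2)·p_2 = 0.30 × 0.0997508 = 0.0299252
  P(Z=3)·p_3 = 0.05 × 6.762e-13 = 3.381e-14
Marginal: 0.352953 + 0.0299252 + 3.381e-14 = 0.382879
P(Type 1 | the observation) ≈ 0.922

0.922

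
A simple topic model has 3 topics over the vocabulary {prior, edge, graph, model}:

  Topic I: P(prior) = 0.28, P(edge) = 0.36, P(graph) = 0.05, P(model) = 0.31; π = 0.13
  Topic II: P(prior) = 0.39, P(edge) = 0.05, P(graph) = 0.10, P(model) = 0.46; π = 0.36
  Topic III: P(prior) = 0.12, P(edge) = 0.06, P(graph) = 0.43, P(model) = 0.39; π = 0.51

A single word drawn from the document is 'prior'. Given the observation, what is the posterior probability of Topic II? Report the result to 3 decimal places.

0.590

Apply Bayes' rule: the posterior for each component is proportional to its prior times its likelihood at x.
Evaluate each component's likelihood at the observed value:
  f_I = P(prior | comp) = 0.28
  f_II = P(prior | comp) = 0.39
  f_III = P(prior | comp) = 0.12
Multiply by the mixture weights:
  P(Z=I)·f_I = 0.13 × 0.28 = 0.0364
  P(Z=II)·f_II = 0.36 × 0.39 = 0.1404
  P(Z=III)·f_III = 0.51 × 0.12 = 0.0612
Sum: 0.0364 + 0.1404 + 0.0612 = 0.238
P(Topic II | the observation) ≈ 0.590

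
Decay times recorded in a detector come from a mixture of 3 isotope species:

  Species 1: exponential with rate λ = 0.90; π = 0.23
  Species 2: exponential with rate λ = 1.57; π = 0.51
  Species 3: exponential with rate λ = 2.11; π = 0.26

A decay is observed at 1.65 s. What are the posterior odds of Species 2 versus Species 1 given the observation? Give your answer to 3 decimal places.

Posterior odds = (w_i f_i(x)) / (w_j f_j(x)); the normalising sum cancels.
Exponential densities:
  f_1 = 0.203852
  f_2 = 0.117723
  f_3 = 0.0649062
0.0600385 / 0.046886 ≈ 1.281

1.281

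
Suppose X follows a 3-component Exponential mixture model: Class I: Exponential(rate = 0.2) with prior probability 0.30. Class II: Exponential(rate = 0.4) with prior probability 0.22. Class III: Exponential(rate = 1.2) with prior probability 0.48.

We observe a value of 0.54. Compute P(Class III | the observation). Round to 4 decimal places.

0.7072

By Bayes' theorem, P(k | x) = w_k f_k(x) / Σ_j w_j f_j(x).
Component likelihoods at x = 0.54:
  L_I = 0.2·e^(−0.2·0.54) = 0.2·e^(−0.1080) = 0.179526
  L_II = 0.4·e^(−0.4·0.54) = 0.4·e^(−0.2160) = 0.322294
  L_III = 1.2·e^(−1.2·0.54) = 1.2·e^(−0.6480) = 0.627709
Unnormalised posteriors:
  w_I·L_I = 0.30 × 0.179526 = 0.0538577
  w_II·L_II = 0.22 × 0.322294 = 0.0709047
  w_III·L_III = 0.48 × 0.627709 = 0.3013
Marginal: 0.0538577 + 0.0709047 + 0.3013 = 0.426063
P(Class III | the observation) = 0.3013 / 0.426063 ≈ 0.7072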